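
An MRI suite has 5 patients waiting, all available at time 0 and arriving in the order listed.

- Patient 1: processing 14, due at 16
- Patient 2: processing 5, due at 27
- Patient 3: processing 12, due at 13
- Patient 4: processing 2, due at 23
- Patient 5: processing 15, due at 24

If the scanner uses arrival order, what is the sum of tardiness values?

FIFO (arrival order): Patient 1 Patient 2 Patient 3 Patient 4 Patient 5.
Patient 1: 0→14, due 16, tardiness 0
Patient 2: 14→19, due 27, tardiness 0
Patient 3: 19→31, due 13, tardiness 18
Patient 4: 31→33, due 23, tardiness 10
Patient 5: 33→48, due 24, tardiness 24
Sum = 0+0+18+10+24 = 52.

52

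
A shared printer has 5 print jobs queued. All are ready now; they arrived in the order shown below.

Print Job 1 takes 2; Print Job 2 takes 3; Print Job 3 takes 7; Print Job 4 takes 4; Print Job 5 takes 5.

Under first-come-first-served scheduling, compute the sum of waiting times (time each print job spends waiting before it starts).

FIFO (arrival order): Print Job 1 Print Job 2 Print Job 3 Print Job 4 Print Job 5.
Print Job 1: waits 0, runs 0→2
Print Job 2: waits 2, runs 2→5
Print Job 3: waits 5, runs 5→12
Print Job 4: waits 12, runs 12→16
Print Job 5: waits 16, runs 16→21
Sum = 0+2+5+12+16 = 35.

35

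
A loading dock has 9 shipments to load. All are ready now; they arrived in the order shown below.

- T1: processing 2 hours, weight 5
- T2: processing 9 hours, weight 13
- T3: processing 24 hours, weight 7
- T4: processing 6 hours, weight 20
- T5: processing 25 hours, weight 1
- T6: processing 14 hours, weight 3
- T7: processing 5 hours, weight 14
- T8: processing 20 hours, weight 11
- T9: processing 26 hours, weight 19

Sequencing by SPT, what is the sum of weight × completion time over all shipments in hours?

4532

SPT (increasing processing time): T1 T7 T4 T2 T6 T8 T3 T5 T9.
T1: finishes 2, weight 5, w·C = 10
T7: finishes 7, weight 14, w·C = 98
T4: finishes 13, weight 20, w·C = 260
T2: finishes 22, weight 13, w·C = 286
T6: finishes 36, weight 3, w·C = 108
T8: finishes 56, weight 11, w·C = 616
T3: finishes 80, weight 7, w·C = 560
T5: finishes 105, weight 1, w·C = 105
T9: finishes 131, weight 19, w·C = 2489
Sum = 10+98+260+286+108+616+560+105+2489 = 4532.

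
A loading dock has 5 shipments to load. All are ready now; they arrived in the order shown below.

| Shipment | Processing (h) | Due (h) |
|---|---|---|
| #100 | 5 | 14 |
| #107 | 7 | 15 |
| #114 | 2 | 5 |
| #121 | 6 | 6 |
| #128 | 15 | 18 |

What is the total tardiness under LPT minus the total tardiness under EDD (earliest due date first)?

54

LPT (decreasing processing time): #128 #107 #121 #100 #114.
#128: 0→15, due 18, tardiness 0
#107: 15→22, due 15, tardiness 7
#121: 22→28, due 6, tardiness 22
#100: 28→33, due 14, tardiness 19
#114: 33→35, due 5, tardiness 30
Sum = 0+7+22+19+30 = 78.
EDD (increasing due date): #114 #121 #100 #107 #128.
#114: 0→2, due 5, tardiness 0
#121: 2→8, due 6, tardiness 2
#100: 8→13, due 14, tardiness 0
#107: 13→20, due 15, tardiness 5
#128: 20→35, due 18, tardiness 17
Sum = 0+2+0+5+17 = 24.
Difference = 78 − 24 = 54.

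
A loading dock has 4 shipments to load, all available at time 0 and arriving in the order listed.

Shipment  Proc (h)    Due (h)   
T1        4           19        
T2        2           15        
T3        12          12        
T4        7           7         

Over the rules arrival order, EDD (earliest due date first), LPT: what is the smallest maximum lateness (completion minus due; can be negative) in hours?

7

FIFO (arrival order): T1 T2 T3 T4.
T1: 0→4, due 19, lateness -15
T2: 4→6, due 15, lateness -9
T3: 6→18, due 12, lateness 6
T4: 18→25, due 7, lateness 18
Maximum = 18.
EDD (increasing due date): T4 T3 T2 T1.
T4: 0→7, due 7, lateness 0
T3: 7→19, due 12, lateness 7
T2: 19→21, due 15, lateness 6
T1: 21→25, due 19, lateness 6
Maximum = 7.
LPT (decreasing processing time): T3 T4 T1 T2.
T3: 0→12, due 12, lateness 0
T4: 12→19, due 7, lateness 12
T1: 19→23, due 19, lateness 4
T2: 23→25, due 15, lateness 10
Maximum = 12.
FIFO 18, EDD 7, LPT 12 → minimum 7.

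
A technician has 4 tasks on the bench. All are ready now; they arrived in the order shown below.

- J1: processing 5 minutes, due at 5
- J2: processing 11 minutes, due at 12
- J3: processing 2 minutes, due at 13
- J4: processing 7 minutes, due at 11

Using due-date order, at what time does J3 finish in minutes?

25

EDD (increasing due date): J1 J4 J2 J3.
J1: 0→5
J4: 5→12
J2: 12→23
J3: 23→25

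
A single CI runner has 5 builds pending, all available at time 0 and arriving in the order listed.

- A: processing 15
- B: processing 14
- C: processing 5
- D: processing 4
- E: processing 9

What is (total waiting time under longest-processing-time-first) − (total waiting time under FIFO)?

LPT (decreasing processing time): A B E C D.
A: waits 0, runs 0→15
B: waits 15, runs 15→29
E: waits 29, runs 29→38
C: waits 38, runs 38→43
D: waits 43, runs 43→47
Sum = 0+15+29+38+43 = 125.
FIFO (arrival order): A B C D E.
A: waits 0, runs 0→15
B: waits 15, runs 15→29
C: waits 29, runs 29→34
D: waits 34, runs 34→38
E: waits 38, runs 38→47
Sum = 0+15+29+34+38 = 116.
Difference = 125 − 116 = 9.

9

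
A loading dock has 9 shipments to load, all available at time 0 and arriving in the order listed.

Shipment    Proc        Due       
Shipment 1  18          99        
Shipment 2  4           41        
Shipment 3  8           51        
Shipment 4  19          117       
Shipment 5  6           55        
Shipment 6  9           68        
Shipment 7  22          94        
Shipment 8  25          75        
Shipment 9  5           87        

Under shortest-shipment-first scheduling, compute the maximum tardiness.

SPT (increasing processing time): Shipment 2 Shipment 9 Shipment 5 Shipment 3 Shipment 6 Shipment 1 Shipment 4 Shipment 7 Shipment 8.
Shipment 2: 0→4, due 41, tardiness 0
Shipment 9: 4→9, due 87, tardiness 0
Shipment 5: 9→15, due 55, tardiness 0
Shipment 3: 15→23, due 51, tardiness 0
Shipment 6: 23→32, due 68, tardiness 0
Shipment 1: 32→50, due 99, tardiness 0
Shipment 4: 50→69, due 117, tardiness 0
Shipment 7: 69→91, due 94, tardiness 0
Shipment 8: 91→116, due 75, tardiness 41
Maximum = 41.

41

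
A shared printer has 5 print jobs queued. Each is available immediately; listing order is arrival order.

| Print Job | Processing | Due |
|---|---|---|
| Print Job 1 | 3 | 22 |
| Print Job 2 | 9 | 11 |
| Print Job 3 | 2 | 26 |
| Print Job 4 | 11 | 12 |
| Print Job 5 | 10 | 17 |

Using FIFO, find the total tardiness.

FIFO (arrival order): Print Job 1 Print Job 2 Print Job 3 Print Job 4 Print Job 5.
Print Job 1: 0→3, due 22, tardiness 0
Print Job 2: 3→12, due 11, tardiness 1
Print Job 3: 12→14, due 26, tardiness 0
Print Job 4: 14→25, due 12, tardiness 13
Print Job 5: 25→35, due 17, tardiness 18
Sum = 0+1+0+13+18 = 32.

32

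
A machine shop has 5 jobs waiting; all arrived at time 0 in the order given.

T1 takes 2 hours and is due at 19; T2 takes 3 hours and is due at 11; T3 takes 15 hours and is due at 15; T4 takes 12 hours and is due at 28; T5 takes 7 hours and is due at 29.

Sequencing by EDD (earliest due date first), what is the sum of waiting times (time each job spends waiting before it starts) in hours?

73

EDD (increasing due date): T2 T3 T1 T4 T5.
T2: waits 0, runs 0→3
T3: waits 3, runs 3→18
T1: waits 18, runs 18→20
T4: waits 20, runs 20→32
T5: waits 32, runs 32→39
Sum = 0+3+18+20+32 = 73.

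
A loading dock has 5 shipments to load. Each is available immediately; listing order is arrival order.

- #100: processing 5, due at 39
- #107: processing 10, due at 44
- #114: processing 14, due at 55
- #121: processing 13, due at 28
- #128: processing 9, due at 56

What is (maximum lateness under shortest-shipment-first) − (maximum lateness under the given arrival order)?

-5

SPT (increasing processing time): #100 #128 #107 #121 #114.
#100: 0→5, due 39, lateness -34
#128: 5→14, due 56, lateness -42
#107: 14→24, due 44, lateness -20
#121: 24→37, due 28, lateness 9
#114: 37→51, due 55, lateness -4
Maximum = 9.
FIFO (arrival order): #100 #107 #114 #121 #128.
#100: 0→5, due 39, lateness -34
#107: 5→15, due 44, lateness -29
#114: 15→29, due 55, lateness -26
#121: 29→42, due 28, lateness 14
#128: 42→51, due 56, lateness -5
Maximum = 14.
Difference = 9 − 14 = -5.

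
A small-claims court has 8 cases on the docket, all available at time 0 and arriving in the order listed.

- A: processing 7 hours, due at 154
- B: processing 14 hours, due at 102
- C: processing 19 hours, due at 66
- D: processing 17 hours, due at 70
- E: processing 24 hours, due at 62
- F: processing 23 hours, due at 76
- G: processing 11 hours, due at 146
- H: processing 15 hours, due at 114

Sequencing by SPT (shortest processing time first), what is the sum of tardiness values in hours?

115

SPT (increasing processing time): A G B H D C F E.
A: 0→7, due 154, tardiness 0
G: 7→18, due 146, tardiness 0
B: 18→32, due 102, tardiness 0
H: 32→47, due 114, tardiness 0
D: 47→64, due 70, tardiness 0
C: 64→83, due 66, tardiness 17
F: 83→106, due 76, tardiness 30
E: 106→130, due 62, tardiness 68
Sum = 0+0+0+0+0+17+30+68 = 115.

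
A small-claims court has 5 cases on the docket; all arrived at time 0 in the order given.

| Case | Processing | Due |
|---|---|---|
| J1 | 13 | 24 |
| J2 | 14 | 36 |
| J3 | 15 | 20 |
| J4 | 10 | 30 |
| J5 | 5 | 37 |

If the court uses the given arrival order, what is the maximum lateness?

FIFO (arrival order): J1 J2 J3 J4 J5.
J1: 0→13, due 24, lateness -11
J2: 13→27, due 36, lateness -9
J3: 27→42, due 20, lateness 22
J4: 42→52, due 30, lateness 22
J5: 52→57, due 37, lateness 20
Maximum = 22.

22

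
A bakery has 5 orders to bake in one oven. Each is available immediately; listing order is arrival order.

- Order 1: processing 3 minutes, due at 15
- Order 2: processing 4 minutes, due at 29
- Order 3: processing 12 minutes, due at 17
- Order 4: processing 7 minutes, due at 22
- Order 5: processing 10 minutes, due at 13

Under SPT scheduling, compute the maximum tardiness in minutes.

SPT (increasing processing time): Order 1 Order 2 Order 4 Order 5 Order 3.
Order 1: 0→3, due 15, tardiness 0
Order 2: 3→7, due 29, tardiness 0
Order 4: 7→14, due 22, tardiness 0
Order 5: 14→24, due 13, tardiness 11
Order 3: 24→36, due 17, tardiness 19
Maximum = 19.

19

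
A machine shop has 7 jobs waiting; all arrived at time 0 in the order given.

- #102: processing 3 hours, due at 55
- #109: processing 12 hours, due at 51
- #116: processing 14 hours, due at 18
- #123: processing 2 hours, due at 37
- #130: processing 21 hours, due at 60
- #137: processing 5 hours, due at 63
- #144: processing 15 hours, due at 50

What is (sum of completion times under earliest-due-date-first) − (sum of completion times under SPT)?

EDD (increasing due date): #116 #123 #144 #109 #102 #130 #137.
#116: 0→14
#123: 14→16
#144: 16→31
#109: 31→43
#102: 43→46
#130: 46→67
#137: 67→72
Sum = 14+16+31+43+46+67+72 = 289.
SPT (increasing processing time): #123 #102 #137 #109 #116 #144 #130.
#123: 0→2
#102: 2→5
#137: 5→10
#109: 10→22
#116: 22→36
#144: 36→51
#130: 51→72
Sum = 2+5+10+22+36+51+72 = 198.
Difference = 289 − 198 = 91.

91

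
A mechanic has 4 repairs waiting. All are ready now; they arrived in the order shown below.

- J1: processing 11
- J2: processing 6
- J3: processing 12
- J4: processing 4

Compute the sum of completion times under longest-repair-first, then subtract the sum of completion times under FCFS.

7

LPT (decreasing processing time): J3 J1 J2 J4.
J3: 0→12
J1: 12→23
J2: 23→29
J4: 29→33
Sum = 12+23+29+33 = 97.
FIFO (arrival order): J1 J2 J3 J4.
J1: 0→11
J2: 11→17
J3: 17→29
J4: 29→33
Sum = 11+17+29+33 = 90.
Difference = 97 − 90 = 7.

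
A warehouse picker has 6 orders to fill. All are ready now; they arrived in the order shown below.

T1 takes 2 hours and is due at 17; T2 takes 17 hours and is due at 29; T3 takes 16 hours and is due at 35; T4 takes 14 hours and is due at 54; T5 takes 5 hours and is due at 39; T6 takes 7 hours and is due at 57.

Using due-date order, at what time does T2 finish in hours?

19

EDD (increasing due date): T1 T2 T3 T5 T4 T6.
T1: 0→2
T2: 2→19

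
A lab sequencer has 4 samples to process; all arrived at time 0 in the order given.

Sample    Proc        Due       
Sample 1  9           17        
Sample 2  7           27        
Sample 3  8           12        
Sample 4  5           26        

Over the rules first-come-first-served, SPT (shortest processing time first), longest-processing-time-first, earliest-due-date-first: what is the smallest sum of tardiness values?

FIFO (arrival order): Sample 1 Sample 2 Sample 3 Sample 4.
Sample 1: 0→9, due 17, tardiness 0
Sample 2: 9→16, due 27, tardiness 0
Sample 3: 16→24, due 12, tardiness 12
Sample 4: 24→29, due 26, tardiness 3
Sum = 0+0+12+3 = 15.
SPT (increasing processing time): Sample 4 Sample 2 Sample 3 Sample 1.
Sample 4: 0→5, due 26, tardiness 0
Sample 2: 5→12, due 27, tardiness 0
Sample 3: 12→20, due 12, tardiness 8
Sample 1: 20→29, due 17, tardiness 12
Sum = 0+0+8+12 = 20.
LPT (decreasing processing time): Sample 1 Sample 3 Sample 2 Sample 4.
Sample 1: 0→9, due 17, tardiness 0
Sample 3: 9→17, due 12, tardiness 5
Sample 2: 17→24, due 27, tardiness 0
Sample 4: 24→29, due 26, tardiness 3
Sum = 0+5+0+3 = 8.
EDD (increasing due date): Sample 3 Sample 1 Sample 4 Sample 2.
Sample 3: 0→8, due 12, tardiness 0
Sample 1: 8→17, due 17, tardiness 0
Sample 4: 17→22, due 26, tardiness 0
Sample 2: 22→29, due 27, tardiness 2
Sum = 0+0+0+2 = 2.
FIFO 15, SPT 20, LPT 8, EDD 2 → minimum 2.

2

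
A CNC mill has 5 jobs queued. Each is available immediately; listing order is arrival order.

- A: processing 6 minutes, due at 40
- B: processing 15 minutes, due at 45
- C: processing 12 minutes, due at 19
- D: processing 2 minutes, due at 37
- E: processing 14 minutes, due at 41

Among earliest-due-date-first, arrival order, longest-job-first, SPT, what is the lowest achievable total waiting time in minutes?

64

EDD (increasing due date): C D A E B.
C: waits 0, runs 0→12
D: waits 12, runs 12→14
A: waits 14, runs 14→20
E: waits 20, runs 20→34
B: waits 34, runs 34→49
Sum = 0+12+14+20+34 = 80.
FIFO (arrival order): A B C D E.
A: waits 0, runs 0→6
B: waits 6, runs 6→21
C: waits 21, runs 21→33
D: waits 33, runs 33→35
E: waits 35, runs 35→49
Sum = 0+6+21+33+35 = 95.
LPT (decreasing processing time): B E C A D.
B: waits 0, runs 0→15
E: waits 15, runs 15→29
C: waits 29, runs 29→41
A: waits 41, runs 41→47
D: waits 47, runs 47→49
Sum = 0+15+29+41+47 = 132.
SPT (increasing processing time): D A C E B.
D: waits 0, runs 0→2
A: waits 2, runs 2→8
C: waits 8, runs 8→20
E: waits 20, runs 20→34
B: waits 34, runs 34→49
Sum = 0+2+8+20+34 = 64.
EDD 80, FIFO 95, LPT 132, SPT 64 → minimum 64.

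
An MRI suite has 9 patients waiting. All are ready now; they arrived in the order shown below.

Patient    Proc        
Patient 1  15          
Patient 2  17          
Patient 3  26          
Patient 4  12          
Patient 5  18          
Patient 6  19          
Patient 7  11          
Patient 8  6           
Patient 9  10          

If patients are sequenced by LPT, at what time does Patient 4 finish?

LPT (decreasing processing time): Patient 3 Patient 6 Patient 5 Patient 2 Patient 1 Patient 4 Patient 7 Patient 9 Patient 8.
Patient 3: 0→26
Patient 6: 26→45
Patient 5: 45→63
Patient 2: 63→80
Patient 1: 80→95
Patient 4: 95→107

107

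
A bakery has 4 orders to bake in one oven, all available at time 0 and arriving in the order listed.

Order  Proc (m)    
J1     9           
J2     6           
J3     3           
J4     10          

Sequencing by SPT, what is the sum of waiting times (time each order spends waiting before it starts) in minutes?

30

SPT (increasing processing time): J3 J2 J1 J4.
J3: waits 0, runs 0→3
J2: waits 3, runs 3→9
J1: waits 9, runs 9→18
J4: waits 18, runs 18→28
Sum = 0+3+9+18 = 30.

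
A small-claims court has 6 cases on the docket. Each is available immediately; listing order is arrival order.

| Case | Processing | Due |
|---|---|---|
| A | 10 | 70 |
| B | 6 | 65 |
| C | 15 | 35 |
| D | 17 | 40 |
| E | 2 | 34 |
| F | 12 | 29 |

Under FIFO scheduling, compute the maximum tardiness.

33

FIFO (arrival order): A B C D E F.
A: 0→10, due 70, tardiness 0
B: 10→16, due 65, tardiness 0
C: 16→31, due 35, tardiness 0
D: 31→48, due 40, tardiness 8
E: 48→50, due 34, tardiness 16
F: 50→62, due 29, tardiness 33
Maximum = 33.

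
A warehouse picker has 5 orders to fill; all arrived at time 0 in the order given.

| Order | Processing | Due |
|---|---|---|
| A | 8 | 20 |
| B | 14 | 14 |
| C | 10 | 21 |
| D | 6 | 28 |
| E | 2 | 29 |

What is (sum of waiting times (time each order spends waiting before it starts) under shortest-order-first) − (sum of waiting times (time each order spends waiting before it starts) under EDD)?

SPT (increasing processing time): E D A C B.
E: waits 0, runs 0→2
D: waits 2, runs 2→8
A: waits 8, runs 8→16
C: waits 16, runs 16→26
B: waits 26, runs 26→40
Sum = 0+2+8+16+26 = 52.
EDD (increasing due date): B A C D E.
B: waits 0, runs 0→14
A: waits 14, runs 14→22
C: waits 22, runs 22→32
D: waits 32, runs 32→38
E: waits 38, runs 38→40
Sum = 0+14+22+32+38 = 106.
Difference = 52 − 106 = -54.

-54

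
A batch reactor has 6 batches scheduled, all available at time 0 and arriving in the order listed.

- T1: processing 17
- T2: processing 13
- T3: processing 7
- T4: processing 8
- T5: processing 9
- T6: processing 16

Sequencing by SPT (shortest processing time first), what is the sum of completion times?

SPT (increasing processing time): T3 T4 T5 T2 T6 T1.
T3: 0→7
T4: 7→15
T5: 15→24
T2: 24→37
T6: 37→53
T1: 53→70
Sum = 7+15+24+37+53+70 = 206.

206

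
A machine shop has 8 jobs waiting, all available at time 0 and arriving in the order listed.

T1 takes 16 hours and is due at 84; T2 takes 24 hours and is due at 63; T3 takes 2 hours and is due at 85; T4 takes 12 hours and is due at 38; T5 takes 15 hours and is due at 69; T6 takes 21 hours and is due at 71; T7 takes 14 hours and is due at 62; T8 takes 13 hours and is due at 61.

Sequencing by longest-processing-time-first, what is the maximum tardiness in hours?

LPT (decreasing processing time): T2 T6 T1 T5 T7 T8 T4 T3.
T2: 0→24, due 63, tardiness 0
T6: 24→45, due 71, tardiness 0
T1: 45→61, due 84, tardiness 0
T5: 61→76, due 69, tardiness 7
T7: 76→90, due 62, tardiness 28
T8: 90→103, due 61, tardiness 42
T4: 103→115, due 38, tardiness 77
T3: 115→117, due 85, tardiness 32
Maximum = 77.

77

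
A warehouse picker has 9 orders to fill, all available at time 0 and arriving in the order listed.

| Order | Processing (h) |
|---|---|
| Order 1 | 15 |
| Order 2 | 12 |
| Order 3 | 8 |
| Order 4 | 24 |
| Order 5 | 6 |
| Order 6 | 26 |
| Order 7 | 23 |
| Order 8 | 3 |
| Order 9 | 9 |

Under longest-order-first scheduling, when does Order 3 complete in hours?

117

LPT (decreasing processing time): Order 6 Order 4 Order 7 Order 1 Order 2 Order 9 Order 3 Order 5 Order 8.
Order 6: 0→26
Order 4: 26→50
Order 7: 50→73
Order 1: 73→88
Order 2: 88→100
Order 9: 100→109
Order 3: 109→117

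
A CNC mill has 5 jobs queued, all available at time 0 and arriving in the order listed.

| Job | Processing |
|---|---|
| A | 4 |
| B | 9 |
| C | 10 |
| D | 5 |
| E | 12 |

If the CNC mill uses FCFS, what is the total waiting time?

FIFO (arrival order): A B C D E.
A: waits 0, runs 0→4
B: waits 4, runs 4→13
C: waits 13, runs 13→23
D: waits 23, runs 23→28
E: waits 28, runs 28→40
Sum = 0+4+13+23+28 = 68.

68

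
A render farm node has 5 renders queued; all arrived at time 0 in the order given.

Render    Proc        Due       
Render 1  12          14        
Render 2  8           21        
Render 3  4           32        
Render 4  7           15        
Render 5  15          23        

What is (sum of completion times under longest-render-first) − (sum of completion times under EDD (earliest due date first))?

LPT (decreasing processing time): Render 5 Render 1 Render 2 Render 4 Render 3.
Render 5: 0→15
Render 1: 15→27
Render 2: 27→35
Render 4: 35→42
Render 3: 42→46
Sum = 15+27+35+42+46 = 165.
EDD (increasing due date): Render 1 Render 4 Render 2 Render 5 Render 3.
Render 1: 0→12
Render 4: 12→19
Render 2: 19→27
Render 5: 27→42
Render 3: 42→46
Sum = 12+19+27+42+46 = 146.
Difference = 165 − 146 = 19.

19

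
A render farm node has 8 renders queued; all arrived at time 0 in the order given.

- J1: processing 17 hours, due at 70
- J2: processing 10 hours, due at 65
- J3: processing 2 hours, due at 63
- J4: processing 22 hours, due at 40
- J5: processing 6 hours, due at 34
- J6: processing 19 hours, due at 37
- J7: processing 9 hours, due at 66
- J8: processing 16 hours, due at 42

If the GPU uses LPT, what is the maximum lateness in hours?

65

LPT (decreasing processing time): J4 J6 J1 J8 J2 J7 J5 J3.
J4: 0→22, due 40, lateness -18
J6: 22→41, due 37, lateness 4
J1: 41→58, due 70, lateness -12
J8: 58→74, due 42, lateness 32
J2: 74→84, due 65, lateness 19
J7: 84→93, due 66, lateness 27
J5: 93→99, due 34, lateness 65
J3: 99→101, due 63, lateness 38
Maximum = 65.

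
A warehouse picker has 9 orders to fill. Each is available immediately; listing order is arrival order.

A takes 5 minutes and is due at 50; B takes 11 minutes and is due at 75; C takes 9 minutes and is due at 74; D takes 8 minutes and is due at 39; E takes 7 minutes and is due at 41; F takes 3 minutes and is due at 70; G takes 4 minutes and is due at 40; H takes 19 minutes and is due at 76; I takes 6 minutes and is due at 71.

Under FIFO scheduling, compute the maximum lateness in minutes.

FIFO (arrival order): A B C D E F G H I.
A: 0→5, due 50, lateness -45
B: 5→16, due 75, lateness -59
C: 16→25, due 74, lateness -49
D: 25→33, due 39, lateness -6
E: 33→40, due 41, lateness -1
F: 40→43, due 70, lateness -27
G: 43→47, due 40, lateness 7
H: 47→66, due 76, lateness -10
I: 66→72, due 71, lateness 1
Maximum = 7.

7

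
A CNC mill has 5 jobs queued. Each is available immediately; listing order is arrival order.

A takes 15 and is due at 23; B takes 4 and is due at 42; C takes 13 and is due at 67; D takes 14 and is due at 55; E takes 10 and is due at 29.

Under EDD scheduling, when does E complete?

EDD (increasing due date): A E B D C.
A: 0→15
E: 15→25

25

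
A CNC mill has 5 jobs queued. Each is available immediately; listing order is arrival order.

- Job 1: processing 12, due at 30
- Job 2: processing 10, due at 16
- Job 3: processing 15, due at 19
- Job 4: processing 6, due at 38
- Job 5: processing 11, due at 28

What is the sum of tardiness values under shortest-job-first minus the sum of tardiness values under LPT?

-14

SPT (increasing processing time): Job 4 Job 2 Job 5 Job 1 Job 3.
Job 4: 0→6, due 38, tardiness 0
Job 2: 6→16, due 16, tardiness 0
Job 5: 16→27, due 28, tardiness 0
Job 1: 27→39, due 30, tardiness 9
Job 3: 39→54, due 19, tardiness 35
Sum = 0+0+0+9+35 = 44.
LPT (decreasing processing time): Job 3 Job 1 Job 5 Job 2 Job 4.
Job 3: 0→15, due 19, tardiness 0
Job 1: 15→27, due 30, tardiness 0
Job 5: 27→38, due 28, tardiness 10
Job 2: 38→48, due 16, tardiness 32
Job 4: 48→54, due 38, tardiness 16
Sum = 0+0+10+32+16 = 58.
Difference = 44 − 58 = -14.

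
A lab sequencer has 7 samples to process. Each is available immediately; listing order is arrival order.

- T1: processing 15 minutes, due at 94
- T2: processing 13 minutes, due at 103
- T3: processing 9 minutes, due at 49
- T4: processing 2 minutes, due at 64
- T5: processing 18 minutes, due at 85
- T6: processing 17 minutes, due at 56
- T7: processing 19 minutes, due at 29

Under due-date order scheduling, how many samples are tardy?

EDD (increasing due date): T7 T3 T6 T4 T5 T1 T2.
T7: 0→19, due 29, tardiness 0
T3: 19→28, due 49, tardiness 0
T6: 28→45, due 56, tardiness 0
T4: 45→47, due 64, tardiness 0
T5: 47→65, due 85, tardiness 0
T1: 65→80, due 94, tardiness 0
T2: 80→93, due 103, tardiness 0
Late samples: 0.

0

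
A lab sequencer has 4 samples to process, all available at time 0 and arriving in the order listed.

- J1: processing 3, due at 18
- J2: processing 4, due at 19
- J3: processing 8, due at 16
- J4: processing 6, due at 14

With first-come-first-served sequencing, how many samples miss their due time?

FIFO (arrival order): J1 J2 J3 J4.
J1: 0→3, due 18, tardiness 0
J2: 3→7, due 19, tardiness 0
J3: 7→15, due 16, tardiness 0
J4: 15→21, due 14, tardiness 7
Late samples: 1.

1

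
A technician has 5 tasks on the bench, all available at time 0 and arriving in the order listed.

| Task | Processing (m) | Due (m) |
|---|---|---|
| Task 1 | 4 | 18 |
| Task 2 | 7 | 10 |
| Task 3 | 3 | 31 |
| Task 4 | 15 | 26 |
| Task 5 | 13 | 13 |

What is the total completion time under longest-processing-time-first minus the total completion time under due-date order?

27

LPT (decreasing processing time): Task 4 Task 5 Task 2 Task 1 Task 3.
Task 4: 0→15
Task 5: 15→28
Task 2: 28→35
Task 1: 35→39
Task 3: 39→42
Sum = 15+28+35+39+42 = 159.
EDD (increasing due date): Task 2 Task 5 Task 1 Task 4 Task 3.
Task 2: 0→7
Task 5: 7→20
Task 1: 20→24
Task 4: 24→39
Task 3: 39→42
Sum = 7+20+24+39+42 = 132.
Difference = 159 − 132 = 27.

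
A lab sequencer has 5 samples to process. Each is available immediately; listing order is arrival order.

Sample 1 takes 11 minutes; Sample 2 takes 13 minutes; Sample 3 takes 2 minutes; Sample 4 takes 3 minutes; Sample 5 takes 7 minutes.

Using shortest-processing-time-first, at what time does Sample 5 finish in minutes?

12

SPT (increasing processing time): Sample 3 Sample 4 Sample 5 Sample 1 Sample 2.
Sample 3: 0→2
Sample 4: 2→5
Sample 5: 5→12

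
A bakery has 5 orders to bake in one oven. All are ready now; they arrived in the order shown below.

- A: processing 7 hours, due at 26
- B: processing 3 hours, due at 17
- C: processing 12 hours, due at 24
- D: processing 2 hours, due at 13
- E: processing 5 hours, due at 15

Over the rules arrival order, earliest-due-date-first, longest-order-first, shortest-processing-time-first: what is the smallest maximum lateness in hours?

FIFO (arrival order): A B C D E.
A: 0→7, due 26, lateness -19
B: 7→10, due 17, lateness -7
C: 10→22, due 24, lateness -2
D: 22→24, due 13, lateness 11
E: 24→29, due 15, lateness 14
Maximum = 14.
EDD (increasing due date): D E B C A.
D: 0→2, due 13, lateness -11
E: 2→7, due 15, lateness -8
B: 7→10, due 17, lateness -7
C: 10→22, due 24, lateness -2
A: 22→29, due 26, lateness 3
Maximum = 3.
LPT (decreasing processing time): C A E B D.
C: 0→12, due 24, lateness -12
A: 12→19, due 26, lateness -7
E: 19→24, due 15, lateness 9
B: 24→27, due 17, lateness 10
D: 27→29, due 13, lateness 16
Maximum = 16.
SPT (increasing processing time): D B E A C.
D: 0→2, due 13, lateness -11
B: 2→5, due 17, lateness -12
E: 5→10, due 15, lateness -5
A: 10→17, due 26, lateness -9
C: 17→29, due 24, lateness 5
Maximum = 5.
FIFO 14, EDD 3, LPT 16, SPT 5 → minimum 3.

3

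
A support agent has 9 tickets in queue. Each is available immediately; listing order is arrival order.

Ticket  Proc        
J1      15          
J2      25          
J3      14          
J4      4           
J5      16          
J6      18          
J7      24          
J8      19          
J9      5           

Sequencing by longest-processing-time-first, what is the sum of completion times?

854

LPT (decreasing processing time): J2 J7 J8 J6 J5 J1 J3 J9 J4.
J2: 0→25
J7: 25→49
J8: 49→68
J6: 68→86
J5: 86→102
J1: 102→117
J3: 117→131
J9: 131→136
J4: 136→140
Sum = 25+49+68+86+102+117+131+136+140 = 854.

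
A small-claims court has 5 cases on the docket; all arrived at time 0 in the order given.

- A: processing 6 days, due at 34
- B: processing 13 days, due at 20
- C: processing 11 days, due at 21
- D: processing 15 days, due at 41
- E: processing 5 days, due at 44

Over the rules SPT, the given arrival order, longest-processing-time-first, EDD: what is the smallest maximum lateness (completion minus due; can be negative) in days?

6

SPT (increasing processing time): E A C B D.
E: 0→5, due 44, lateness -39
A: 5→11, due 34, lateness -23
C: 11→22, due 21, lateness 1
B: 22→35, due 20, lateness 15
D: 35→50, due 41, lateness 9
Maximum = 15.
FIFO (arrival order): A B C D E.
A: 0→6, due 34, lateness -28
B: 6→19, due 20, lateness -1
C: 19→30, due 21, lateness 9
D: 30→45, due 41, lateness 4
E: 45→50, due 44, lateness 6
Maximum = 9.
LPT (decreasing processing time): D B C A E.
D: 0→15, due 41, lateness -26
B: 15→28, due 20, lateness 8
C: 28→39, due 21, lateness 18
A: 39→45, due 34, lateness 11
E: 45→50, due 44, lateness 6
Maximum = 18.
EDD (increasing due date): B C A D E.
B: 0→13, due 20, lateness -7
C: 13→24, due 21, lateness 3
A: 24→30, due 34, lateness -4
D: 30→45, due 41, lateness 4
E: 45→50, due 44, lateness 6
Maximum = 6.
SPT 15, FIFO 9, LPT 18, EDD 6 → minimum 6.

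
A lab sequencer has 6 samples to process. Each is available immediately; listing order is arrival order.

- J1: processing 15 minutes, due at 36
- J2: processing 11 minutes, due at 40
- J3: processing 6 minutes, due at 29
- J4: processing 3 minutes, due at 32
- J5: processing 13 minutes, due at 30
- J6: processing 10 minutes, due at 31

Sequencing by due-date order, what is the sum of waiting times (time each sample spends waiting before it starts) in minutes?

EDD (increasing due date): J3 J5 J6 J4 J1 J2.
J3: waits 0, runs 0→6
J5: waits 6, runs 6→19
J6: waits 19, runs 19→29
J4: waits 29, runs 29→32
J1: waits 32, runs 32→47
J2: waits 47, runs 47→58
Sum = 0+6+19+29+32+47 = 133.

133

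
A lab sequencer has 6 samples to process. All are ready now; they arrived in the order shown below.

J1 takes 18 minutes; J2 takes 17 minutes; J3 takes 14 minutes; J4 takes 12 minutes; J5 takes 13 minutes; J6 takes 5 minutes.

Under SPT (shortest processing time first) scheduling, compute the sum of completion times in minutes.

SPT (increasing processing time): J6 J4 J5 J3 J2 J1.
J6: 0→5
J4: 5→17
J5: 17→30
J3: 30→44
J2: 44→61
J1: 61→79
Sum = 5+17+30+44+61+79 = 236.

236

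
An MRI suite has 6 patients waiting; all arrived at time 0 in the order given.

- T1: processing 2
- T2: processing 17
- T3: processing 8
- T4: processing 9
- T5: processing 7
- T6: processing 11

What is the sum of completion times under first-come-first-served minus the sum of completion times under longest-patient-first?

FIFO (arrival order): T1 T2 T3 T4 T5 T6.
T1: 0→2
T2: 2→19
T3: 19→27
T4: 27→36
T5: 36→43
T6: 43→54
Sum = 2+19+27+36+43+54 = 181.
LPT (decreasing processing time): T2 T6 T4 T3 T5 T1.
T2: 0→17
T6: 17→28
T4: 28→37
T3: 37→45
T5: 45→52
T1: 52→54
Sum = 17+28+37+45+52+54 = 233.
Difference = 181 − 233 = -52.

-52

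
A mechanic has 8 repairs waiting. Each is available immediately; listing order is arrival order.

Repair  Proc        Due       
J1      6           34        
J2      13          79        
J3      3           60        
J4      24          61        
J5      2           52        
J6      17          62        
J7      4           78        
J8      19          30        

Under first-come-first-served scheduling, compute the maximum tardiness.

FIFO (arrival order): J1 J2 J3 J4 J5 J6 J7 J8.
J1: 0→6, due 34, tardiness 0
J2: 6→19, due 79, tardiness 0
J3: 19→22, due 60, tardiness 0
J4: 22→46, due 61, tardiness 0
J5: 46→48, due 52, tardiness 0
J6: 48→65, due 62, tardiness 3
J7: 65→69, due 78, tardiness 0
J8: 69→88, due 30, tardiness 58
Maximum = 58.

58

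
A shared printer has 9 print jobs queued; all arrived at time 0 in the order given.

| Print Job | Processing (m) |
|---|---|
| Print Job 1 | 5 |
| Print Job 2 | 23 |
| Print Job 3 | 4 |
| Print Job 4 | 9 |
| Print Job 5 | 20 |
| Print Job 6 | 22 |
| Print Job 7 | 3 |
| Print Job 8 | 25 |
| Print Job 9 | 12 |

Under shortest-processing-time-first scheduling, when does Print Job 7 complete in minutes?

SPT (increasing processing time): Print Job 7 Print Job 3 Print Job 1 Print Job 4 Print Job 9 Print Job 5 Print Job 6 Print Job 2 Print Job 8.
Print Job 7: 0→3

3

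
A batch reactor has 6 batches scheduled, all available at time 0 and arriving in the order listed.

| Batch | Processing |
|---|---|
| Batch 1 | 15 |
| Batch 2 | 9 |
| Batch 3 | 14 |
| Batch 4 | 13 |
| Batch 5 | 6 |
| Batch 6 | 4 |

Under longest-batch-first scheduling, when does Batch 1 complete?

LPT (decreasing processing time): Batch 1 Batch 3 Batch 4 Batch 2 Batch 5 Batch 6.
Batch 1: 0→15

15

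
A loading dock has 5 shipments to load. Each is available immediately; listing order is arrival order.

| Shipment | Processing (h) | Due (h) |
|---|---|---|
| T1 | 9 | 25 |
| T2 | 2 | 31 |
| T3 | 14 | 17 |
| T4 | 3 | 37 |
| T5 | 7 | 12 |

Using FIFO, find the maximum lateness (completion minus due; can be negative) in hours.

23

FIFO (arrival order): T1 T2 T3 T4 T5.
T1: 0→9, due 25, lateness -16
T2: 9→11, due 31, lateness -20
T3: 11→25, due 17, lateness 8
T4: 25→28, due 37, lateness -9
T5: 28→35, due 12, lateness 23
Maximum = 23.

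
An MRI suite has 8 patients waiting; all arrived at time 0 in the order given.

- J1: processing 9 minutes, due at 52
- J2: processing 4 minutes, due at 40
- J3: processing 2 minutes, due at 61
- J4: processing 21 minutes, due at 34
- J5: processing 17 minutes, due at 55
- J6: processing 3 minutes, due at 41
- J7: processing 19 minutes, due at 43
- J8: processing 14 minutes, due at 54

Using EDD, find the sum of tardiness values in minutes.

84

EDD (increasing due date): J4 J2 J6 J7 J1 J8 J5 J3.
J4: 0→21, due 34, tardiness 0
J2: 21→25, due 40, tardiness 0
J6: 25→28, due 41, tardiness 0
J7: 28→47, due 43, tardiness 4
J1: 47→56, due 52, tardiness 4
J8: 56→70, due 54, tardiness 16
J5: 70→87, due 55, tardiness 32
J3: 87→89, due 61, tardiness 28
Sum = 0+0+0+4+4+16+32+28 = 84.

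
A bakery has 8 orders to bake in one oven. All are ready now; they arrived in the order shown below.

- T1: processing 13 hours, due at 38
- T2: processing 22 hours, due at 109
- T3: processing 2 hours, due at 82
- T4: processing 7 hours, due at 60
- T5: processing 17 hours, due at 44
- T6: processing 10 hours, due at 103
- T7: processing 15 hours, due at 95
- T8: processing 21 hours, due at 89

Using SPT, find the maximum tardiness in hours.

SPT (increasing processing time): T3 T4 T6 T1 T7 T5 T8 T2.
T3: 0→2, due 82, tardiness 0
T4: 2→9, due 60, tardiness 0
T6: 9→19, due 103, tardiness 0
T1: 19→32, due 38, tardiness 0
T7: 32→47, due 95, tardiness 0
T5: 47→64, due 44, tardiness 20
T8: 64→85, due 89, tardiness 0
T2: 85→107, due 109, tardiness 0
Maximum = 20.

20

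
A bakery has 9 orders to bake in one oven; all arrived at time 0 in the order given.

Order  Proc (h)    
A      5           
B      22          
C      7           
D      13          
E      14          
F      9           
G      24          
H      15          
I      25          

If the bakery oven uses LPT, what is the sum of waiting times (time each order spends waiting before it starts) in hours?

695

LPT (decreasing processing time): I G B H E D F C A.
I: waits 0, runs 0→25
G: waits 25, runs 25→49
B: waits 49, runs 49→71
H: waits 71, runs 71→86
E: waits 86, runs 86→100
D: waits 100, runs 100→113
F: waits 113, runs 113→122
C: waits 122, runs 122→129
A: waits 129, runs 129→134
Sum = 0+25+49+71+86+100+113+122+129 = 695.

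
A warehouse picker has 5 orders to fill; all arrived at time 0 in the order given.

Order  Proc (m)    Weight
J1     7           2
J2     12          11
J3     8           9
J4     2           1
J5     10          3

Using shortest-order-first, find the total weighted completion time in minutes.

683

SPT (increasing processing time): J4 J1 J3 J5 J2.
J4: finishes 2, weight 1, w·C = 2
J1: finishes 9, weight 2, w·C = 18
J3: finishes 17, weight 9, w·C = 153
J5: finishes 27, weight 3, w·C = 81
J2: finishes 39, weight 11, w·C = 429
Sum = 2+18+153+81+429 = 683.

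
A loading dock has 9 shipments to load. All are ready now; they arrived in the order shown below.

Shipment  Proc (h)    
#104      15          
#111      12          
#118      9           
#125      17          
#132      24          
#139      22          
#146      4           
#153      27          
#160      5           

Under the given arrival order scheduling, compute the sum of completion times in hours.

675

FIFO (arrival order): #104 #111 #118 #125 #132 #139 #146 #153 #160.
#104: 0→15
#111: 15→27
#118: 27→36
#125: 36→53
#132: 53→77
#139: 77→99
#146: 99→103
#153: 103→130
#160: 130→135
Sum = 15+27+36+53+77+99+103+130+135 = 675.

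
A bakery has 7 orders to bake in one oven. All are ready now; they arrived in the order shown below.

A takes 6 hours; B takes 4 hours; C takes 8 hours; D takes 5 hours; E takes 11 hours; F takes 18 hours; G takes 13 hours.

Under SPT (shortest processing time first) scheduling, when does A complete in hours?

15

SPT (increasing processing time): B D A C E G F.
B: 0→4
D: 4→9
A: 9→15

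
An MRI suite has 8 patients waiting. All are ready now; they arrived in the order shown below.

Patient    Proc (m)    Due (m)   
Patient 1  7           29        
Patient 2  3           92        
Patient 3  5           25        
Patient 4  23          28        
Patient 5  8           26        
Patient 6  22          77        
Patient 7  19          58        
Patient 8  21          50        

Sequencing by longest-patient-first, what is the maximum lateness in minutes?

LPT (decreasing processing time): Patient 4 Patient 6 Patient 8 Patient 7 Patient 5 Patient 1 Patient 3 Patient 2.
Patient 4: 0→23, due 28, lateness -5
Patient 6: 23→45, due 77, lateness -32
Patient 8: 45→66, due 50, lateness 16
Patient 7: 66→85, due 58, lateness 27
Patient 5: 85→93, due 26, lateness 67
Patient 1: 93→100, due 29, lateness 71
Patient 3: 100→105, due 25, lateness 80
Patient 2: 105→108, due 92, lateness 16
Maximum = 80.

80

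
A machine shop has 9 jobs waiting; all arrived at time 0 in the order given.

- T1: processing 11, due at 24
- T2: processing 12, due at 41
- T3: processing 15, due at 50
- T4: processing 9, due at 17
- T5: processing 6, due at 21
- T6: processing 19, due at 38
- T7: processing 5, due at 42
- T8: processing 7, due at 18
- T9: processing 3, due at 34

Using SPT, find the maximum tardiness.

49

SPT (increasing processing time): T9 T7 T5 T8 T4 T1 T2 T3 T6.
T9: 0→3, due 34, tardiness 0
T7: 3→8, due 42, tardiness 0
T5: 8→14, due 21, tardiness 0
T8: 14→21, due 18, tardiness 3
T4: 21→30, due 17, tardiness 13
T1: 30→41, due 24, tardiness 17
T2: 41→53, due 41, tardiness 12
T3: 53→68, due 50, tardiness 18
T6: 68→87, due 38, tardiness 49
Maximum = 49.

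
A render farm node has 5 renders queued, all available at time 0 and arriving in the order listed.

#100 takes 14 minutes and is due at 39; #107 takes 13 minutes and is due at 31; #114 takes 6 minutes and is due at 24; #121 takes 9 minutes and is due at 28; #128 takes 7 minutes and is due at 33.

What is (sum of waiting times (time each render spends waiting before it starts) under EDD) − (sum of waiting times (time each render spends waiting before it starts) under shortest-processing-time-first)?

8

EDD (increasing due date): #114 #121 #107 #128 #100.
#114: waits 0, runs 0→6
#121: waits 6, runs 6→15
#107: waits 15, runs 15→28
#128: waits 28, runs 28→35
#100: waits 35, runs 35→49
Sum = 0+6+15+28+35 = 84.
SPT (increasing processing time): #114 #128 #121 #107 #100.
#114: waits 0, runs 0→6
#128: waits 6, runs 6→13
#121: waits 13, runs 13→22
#107: waits 22, runs 22→35
#100: waits 35, runs 35→49
Sum = 0+6+13+22+35 = 76.
Difference = 84 − 76 = 8.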